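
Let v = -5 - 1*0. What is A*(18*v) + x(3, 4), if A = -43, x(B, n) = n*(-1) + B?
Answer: 3869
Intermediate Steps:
x(B, n) = B - n (x(B, n) = -n + B = B - n)
v = -5 (v = -5 + 0 = -5)
A*(18*v) + x(3, 4) = -774*(-5) + (3 - 1*4) = -43*(-90) + (3 - 4) = 3870 - 1 = 3869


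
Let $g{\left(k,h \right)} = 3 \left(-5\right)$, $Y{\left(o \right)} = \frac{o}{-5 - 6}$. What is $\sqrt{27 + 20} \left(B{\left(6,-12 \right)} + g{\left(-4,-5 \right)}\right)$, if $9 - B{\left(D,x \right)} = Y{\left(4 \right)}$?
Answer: $- \frac{62 \sqrt{47}}{11} \approx -38.641$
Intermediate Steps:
$Y{\left(o \right)} = - \frac{o}{11}$ ($Y{\left(o \right)} = \frac{o}{-5 - 6} = \frac{o}{-11} = o \left(- \frac{1}{11}\right) = - \frac{o}{11}$)
$B{\left(D,x \right)} = \frac{103}{11}$ ($B{\left(D,x \right)} = 9 - \left(- \frac{1}{11}\right) 4 = 9 - - \frac{4}{11} = 9 + \frac{4}{11} = \frac{103}{11}$)
$g{\left(k,h \right)} = -15$
$\sqrt{27 + 20} \left(B{\left(6,-12 \right)} + g{\left(-4,-5 \right)}\right) = \sqrt{27 + 20} \left(\frac{103}{11} - 15\right) = \sqrt{47} \left(- \frac{62}{11}\right) = - \frac{62 \sqrt{47}}{11}$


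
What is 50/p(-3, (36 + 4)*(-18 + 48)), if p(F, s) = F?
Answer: -50/3 ≈ -16.667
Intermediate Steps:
50/p(-3, (36 + 4)*(-18 + 48)) = 50/(-3) = 50*(-⅓) = -50/3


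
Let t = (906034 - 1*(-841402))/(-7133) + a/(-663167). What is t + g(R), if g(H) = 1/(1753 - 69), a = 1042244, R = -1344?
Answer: -1964004417818365/7965943435324 ≈ -246.55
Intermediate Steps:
g(H) = 1/1684
t = -1166276216264/4730370211 (t = (906034 - 1*(-841402))/(-7133) + 1042244/(-663167) = (906034 + 841402)*(-1/7133) + 1042244*(-1/663167) = 1747436*(-1/7133) - 1042244/663167 = -1747436/7133 - 1042244/663167 = -1166276216264/4730370211 ≈ -246.55)
t + g(R) = -1166276216264/4730370211 + 1/1684 = -1964004417818365/7965943435324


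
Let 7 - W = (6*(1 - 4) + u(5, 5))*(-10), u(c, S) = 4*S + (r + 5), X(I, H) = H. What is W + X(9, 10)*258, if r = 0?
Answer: 2657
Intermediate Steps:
u(c, S) = 5 + 4*S (u(c, S) = 4*S + (0 + 5) = 4*S + 5 = 5 + 4*S)
W = 77 (W = 7 - (6*(1 - 4) + (5 + 4*5))*(-10) = 7 - (6*(-3) + (5 + 20))*(-10) = 7 - (-18 + 25)*(-10) = 7 - 7*(-10) = 7 - 1*(-70) = 7 + 70 = 77)
W + X(9, 10)*258 = 77 + 10*258 = 77 + 2580 = 2657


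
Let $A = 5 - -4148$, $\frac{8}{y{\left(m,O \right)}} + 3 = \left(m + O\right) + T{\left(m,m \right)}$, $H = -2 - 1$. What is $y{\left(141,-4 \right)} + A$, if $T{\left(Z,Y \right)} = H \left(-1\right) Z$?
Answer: $\frac{2313229}{557} \approx 4153.0$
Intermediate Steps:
$H = -3$ ($H = -2 - 1 = -3$)
$T{\left(Z,Y \right)} = 3 Z$ ($T{\left(Z,Y \right)} = \left(-3\right) \left(-1\right) Z = 3 Z$)
$y{\left(m,O \right)} = \frac{8}{-3 + O + 4 m}$ ($y{\left(m,O \right)} = \frac{8}{-3 + \left(\left(m + O\right) + 3 m\right)} = \frac{8}{-3 + \left(\left(O + m\right) + 3 m\right)} = \frac{8}{-3 + \left(O + 4 m\right)} = \frac{8}{-3 + O + 4 m}$)
$A = 4153$ ($A = 5 + 4148 = 4153$)
$y{\left(141,-4 \right)} + A = \frac{8}{-3 - 4 + 4 \cdot 141} + 4153 = \frac{8}{-3 - 4 + 564} + 4153 = \frac{8}{557} + 4153 = \frac{2313229}{557}$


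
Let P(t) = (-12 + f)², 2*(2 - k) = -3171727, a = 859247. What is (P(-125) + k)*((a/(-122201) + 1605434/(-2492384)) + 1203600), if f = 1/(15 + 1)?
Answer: 74419109388850121866771291/38985192599552 ≈ 1.9089e+12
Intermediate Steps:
k = 3171731/2 (k = 2 - ½*(-3171727) = 2 + 3171727/2 = 3171731/2 ≈ 1.5859e+6)
f = 1/16 ≈ 0.062500
P(t) = 36481/256 (P(t) = (-12 + 1/16)² = (-191/16)² = 36481/256)
(P(-125) + k)*((a/(-122201) + 1605434/(-2492384)) + 1203600) = (36481/256 + 3171731/2)*((859247/(-122201) + 1605434/(-2492384)) + 1203600) = 406018049*((859247*(-1/122201) + 1605434*(-1/2492384)) + 1203600)/256 = 406018049*((-859247/122201 - 802717/1246192) + 1203600)/256 = 406018049*(-1168879557541/152285908592 + 1203600)/256 = (406018049/256)*(183290150701773659/152285908592) = 74419109388850121866771291/38985192599552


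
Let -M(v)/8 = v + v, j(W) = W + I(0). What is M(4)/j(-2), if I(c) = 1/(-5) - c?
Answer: 320/11 ≈ 29.091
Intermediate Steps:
I(c) = -⅕ - c
j(W) = -⅕ + W (j(W) = W + (-⅕ - 1*0) = W + (-⅕ + 0) = W - ⅕ = -⅕ + W)
M(v) = -16*v (M(v) = -8*(v + v) = -16*v)
M(4)/j(-2) = (-16*4)/(-⅕ - 2) = -64/(-11/5) = -64*(-5/11) = 320/11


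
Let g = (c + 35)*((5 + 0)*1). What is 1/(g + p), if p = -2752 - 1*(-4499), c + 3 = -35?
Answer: 1/1732 ≈ 0.00057737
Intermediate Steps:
c = -38 (c = -3 - 35 = -38)
g = -15 (g = (-38 + 35)*((5 + 0)*1) = -15 ≈ -15.000)
p = 1747 (p = -2752 + 4499 = 1747)
1/(g + p) = 1/(-15 + 1747) = 1/1732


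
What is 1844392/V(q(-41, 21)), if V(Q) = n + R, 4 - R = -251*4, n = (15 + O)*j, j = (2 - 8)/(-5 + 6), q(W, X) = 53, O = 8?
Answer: 922196/435 ≈ 2120.0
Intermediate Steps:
j = -6 (j = -6/1 = -6*1 = -6)
n = -138 (n = (15 + 8)*(-6) = 23*(-6) = -138)
R = 1008 (R = 4 - (-251)*4 = 4 - 1*(-1004) = 4 + 1004 = 1008)
V(Q) = 870 (V(Q) = -138 + 1008 = 870)
1844392/V(q(-41, 21)) = 1844392/870 = 1844392*(1/870) = 922196/435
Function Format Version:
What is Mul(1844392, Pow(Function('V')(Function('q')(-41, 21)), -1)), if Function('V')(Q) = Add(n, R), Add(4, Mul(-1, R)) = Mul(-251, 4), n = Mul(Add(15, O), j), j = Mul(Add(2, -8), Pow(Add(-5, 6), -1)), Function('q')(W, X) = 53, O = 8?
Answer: Rational(922196, 435) ≈ 2120.0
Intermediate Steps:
j = -6 (j = Mul(-6, Pow(1, -1)) = Mul(-6, 1) = -6)
n = -138 (n = Mul(Add(15, 8), -6) = Mul(23, -6) = -138)
R = 1008 (R = Add(4, Mul(-1, Mul(-251, 4))) = Add(4, Mul(-1, -1004)) = Add(4, 1004) = 1008)
Function('V')(Q) = 870 (Function('V')(Q) = Add(-138, 1008) = 870)
Mul(1844392, Pow(Function('V')(Function('q')(-41, 21)), -1)) = Mul(1844392, Pow(870, -1)) = Mul(1844392, Rational(1, 870)) = Rational(922196, 435)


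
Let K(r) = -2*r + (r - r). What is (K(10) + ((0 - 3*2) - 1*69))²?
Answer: 9025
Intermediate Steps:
K(r) = -2*r (K(r) = -2*r + 0 = -2*r)
(K(10) + ((0 - 3*2) - 1*69))² = (-2*10 + ((0 - 3*2) - 1*69))² = (-20 + ((0 - 6) - 69))² = (-20 + (-6 - 69))² = (-20 - 75)² = (-95)² = 9025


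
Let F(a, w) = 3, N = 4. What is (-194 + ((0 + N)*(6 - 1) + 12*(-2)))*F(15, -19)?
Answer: -594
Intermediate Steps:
(-194 + ((0 + N)*(6 - 1) + 12*(-2)))*F(15, -19) = (-194 + ((0 + 4)*(6 - 1) + 12*(-2)))*3 = (-194 + (4*5 - 24))*3 = (-194 + (20 - 24))*3 = (-194 - 4)*3 = -198*3 = -594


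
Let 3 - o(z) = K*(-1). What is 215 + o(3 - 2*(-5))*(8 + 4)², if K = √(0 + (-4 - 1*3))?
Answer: 647 + 144*I*√7 ≈ 647.0 + 380.99*I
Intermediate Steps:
K = I*√7 (K = √(0 + (-4 - 3)) = √(0 - 7) = √(-7) = I*√7 ≈ 2.6458*I)
o(z) = 3 + I*√7 (o(z) = 3 - I*√7*(-1) = 3 - (-1)*I*√7 = 3 + I*√7)
215 + o(3 - 2*(-5))*(8 + 4)² = 215 + (3 + I*√7)*(8 + 4)² = 215 + (3 + I*√7)*12² = 215 + (3 + I*√7)*144 = 215 + (432 + 144*I*√7) = 647 + 144*I*√7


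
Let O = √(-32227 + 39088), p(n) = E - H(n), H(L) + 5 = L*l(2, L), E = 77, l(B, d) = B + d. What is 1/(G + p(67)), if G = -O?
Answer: -4541/20613820 + √6861/20613820 ≈ -0.00021627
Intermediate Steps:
H(L) = -5 + L*(2 + L)
p(n) = 82 - n*(2 + n) (p(n) = 77 - (-5 + n*(2 + n)) = 77 + (5 - n*(2 + n)) = 82 - n*(2 + n))
O = √6861 ≈ 82.831
G = -√6861 ≈ -82.831
1/(G + p(67)) = 1/(-√6861 + (82 - 1*67*(2 + 67))) = 1/(-√6861 + (82 - 1*67*69)) = 1/(-√6861 + (82 - 4623)) = 1/(-√6861 - 4541) = 1/(-4541 - √6861)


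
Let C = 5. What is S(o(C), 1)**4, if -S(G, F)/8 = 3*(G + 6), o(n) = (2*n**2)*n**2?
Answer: 825664333148061696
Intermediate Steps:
o(n) = 2*n**4
S(G, F) = -144 - 24*G (S(G, F) = -24*(G + 6) = -24*(6 + G) = -8*(18 + 3*G) = -144 - 24*G)
S(o(C), 1)**4 = (-144 - 48*5**4)**4 = (-144 - 48*625)**4 = (-144 - 24*1250)**4 = (-144 - 30000)**4 = (-30144)**4 = 825664333148061696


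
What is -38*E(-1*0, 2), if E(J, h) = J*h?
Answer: 0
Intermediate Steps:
-38*E(-1*0, 2) = -38*(-1*0)*2 = -0*2 = -38*0 = 0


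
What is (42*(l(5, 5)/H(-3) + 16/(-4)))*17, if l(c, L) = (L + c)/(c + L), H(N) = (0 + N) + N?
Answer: -2975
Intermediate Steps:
H(N) = 2*N (H(N) = N + N = 2*N)
l(c, L) = 1 (l(c, L) = (L + c)/(L + c) = 1)
(42*(l(5, 5)/H(-3) + 16/(-4)))*17 = (42*(1/(2*(-3)) + 16/(-4)))*17 = (42*(1/(-6) + 16*(-¼)))*17 = (42*(1*(-⅙) - 4))*17 = (42*(-⅙ - 4))*17 = (42*(-25/6))*17 = -175*17 = -2975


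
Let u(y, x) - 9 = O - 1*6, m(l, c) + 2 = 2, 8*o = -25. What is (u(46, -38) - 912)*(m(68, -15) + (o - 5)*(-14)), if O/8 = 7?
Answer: -388115/4 ≈ -97029.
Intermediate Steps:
O = 56 (O = 8*7 = 56)
o = -25/8 (o = (⅛)*(-25) = -25/8 ≈ -3.1250)
m(l, c) = 0 (m(l, c) = -2 + 2 = 0)
u(y, x) = 59 (u(y, x) = 9 + (56 - 1*6) = 9 + (56 - 6) = 9 + 50 = 59)
(u(46, -38) - 912)*(m(68, -15) + (o - 5)*(-14)) = (59 - 912)*(0 + (-25/8 - 5)*(-14)) = -853*(0 - 65/8*(-14)) = -853*(0 + 455/4) = -853*455/4 = -388115/4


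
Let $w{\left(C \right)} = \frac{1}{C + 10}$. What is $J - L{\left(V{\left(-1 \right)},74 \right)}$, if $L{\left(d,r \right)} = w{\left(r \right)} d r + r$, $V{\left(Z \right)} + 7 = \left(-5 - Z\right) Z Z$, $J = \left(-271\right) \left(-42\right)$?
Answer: $\frac{475343}{42} \approx 11318.0$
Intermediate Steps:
$J = 11382$
$V{\left(Z \right)} = -7 + Z^{2} \left(-5 - Z\right)$ ($V{\left(Z \right)} = -7 + \left(-5 - Z\right) Z Z = -7 + Z \left(-5 - Z\right) Z = -7 + Z^{2} \left(-5 - Z\right)$)
$w{\left(C \right)} = \frac{1}{10 + C}$
$L{\left(d,r \right)} = r + \frac{d r}{10 + r}$ ($L{\left(d,r \right)} = \frac{d}{10 + r} r + r = \frac{d r}{10 + r} + r = r + \frac{d r}{10 + r}$)
$J - L{\left(V{\left(-1 \right)},74 \right)} = 11382 - \frac{74 \left(10 - \left(6 + 5\right) + 74\right)}{10 + 74} = 11382 - \frac{74 \left(10 - 11 + 74\right)}{84} = 11382 - 74 \cdot \frac{1}{84} \left(10 - 11 + 74\right) = 11382 - 74 \cdot \frac{1}{84} \cdot 73 = 11382 - \frac{2701}{42} = \frac{475343}{42}$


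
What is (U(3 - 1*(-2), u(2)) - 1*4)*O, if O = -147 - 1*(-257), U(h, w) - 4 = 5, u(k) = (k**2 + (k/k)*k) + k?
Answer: 550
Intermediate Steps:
u(k) = k**2 + 2*k (u(k) = (k**2 + 1*k) + k = (k**2 + k) + k = (k + k**2) + k = k**2 + 2*k)
U(h, w) = 9 (U(h, w) = 4 + 5 = 9)
O = 110 (O = -147 + 257 = 110)
(U(3 - 1*(-2), u(2)) - 1*4)*O = (9 - 1*4)*110 = (9 - 4)*110 = 5*110 = 550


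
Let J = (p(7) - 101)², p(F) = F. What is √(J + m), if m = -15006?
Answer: I*√6170 ≈ 78.549*I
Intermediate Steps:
J = 8836 (J = (7 - 101)² = (-94)² = 8836)
√(J + m) = √(8836 - 15006) = √(-6170) = I*√6170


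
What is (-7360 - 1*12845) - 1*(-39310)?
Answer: 19105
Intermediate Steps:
(-7360 - 1*12845) - 1*(-39310) = (-7360 - 12845) + 39310 = -20205 + 39310 = 19105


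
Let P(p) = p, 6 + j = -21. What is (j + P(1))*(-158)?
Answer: 4108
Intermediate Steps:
j = -27 (j = -6 - 21 = -27)
(j + P(1))*(-158) = (-27 + 1)*(-158) = -26*(-158) = 4108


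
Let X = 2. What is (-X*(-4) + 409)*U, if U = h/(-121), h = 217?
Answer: -90489/121 ≈ -747.84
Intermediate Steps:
U = -217/121 (U = 217/(-121) = 217*(-1/121) = -217/121 ≈ -1.7934)
(-X*(-4) + 409)*U = (-1*2*(-4) + 409)*(-217/121) = (-2*(-4) + 409)*(-217/121) = (8 + 409)*(-217/121) = 417*(-217/121) = -90489/121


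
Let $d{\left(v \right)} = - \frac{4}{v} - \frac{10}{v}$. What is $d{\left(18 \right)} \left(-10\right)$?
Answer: $\frac{70}{9} \approx 7.7778$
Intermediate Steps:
$d{\left(v \right)} = - \frac{14}{v}$
$d{\left(18 \right)} \left(-10\right) = - \frac{14}{18} \left(-10\right) = \left(-14\right) \frac{1}{18} \left(-10\right) = \left(- \frac{7}{9}\right) \left(-10\right) = \frac{70}{9}$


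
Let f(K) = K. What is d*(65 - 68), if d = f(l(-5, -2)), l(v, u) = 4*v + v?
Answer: 75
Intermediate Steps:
l(v, u) = 5*v
d = -25 (d = 5*(-5) = -25)
d*(65 - 68) = -25*(65 - 68) = -25*(-3) = 75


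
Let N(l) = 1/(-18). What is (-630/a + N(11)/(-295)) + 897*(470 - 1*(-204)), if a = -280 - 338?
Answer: 330662403193/546930 ≈ 6.0458e+5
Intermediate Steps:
N(l) = -1/18
a = -618
(-630/a + N(11)/(-295)) + 897*(470 - 1*(-204)) = (-630/(-618) - 1/18/(-295)) + 897*(470 - 1*(-204)) = (-630*(-1/618) - 1/18*(-1/295)) + 897*(470 + 204) = (105/103 + 1/5310) + 897*674 = 557653/546930 + 604578 = 330662403193/546930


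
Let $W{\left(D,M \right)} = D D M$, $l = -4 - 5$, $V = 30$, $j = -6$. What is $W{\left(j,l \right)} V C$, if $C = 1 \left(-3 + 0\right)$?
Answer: $29160$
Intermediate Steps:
$l = -9$ ($l = -4 - 5 = -9$)
$W{\left(D,M \right)} = M D^{2}$ ($W{\left(D,M \right)} = D^{2} M = M D^{2}$)
$C = -3$ ($C = 1 \left(-3\right) = -3$)
$W{\left(j,l \right)} V C = - 9 \left(-6\right)^{2} \cdot 30 \left(-3\right) = \left(-9\right) 36 \cdot 30 \left(-3\right) = \left(-324\right) 30 \left(-3\right) = \left(-9720\right) \left(-3\right) = 29160$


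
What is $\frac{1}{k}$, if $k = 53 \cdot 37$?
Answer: $\frac{1}{1961} \approx 0.00050994$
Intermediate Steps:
$k = 1961$
$\frac{1}{k} = \frac{1}{1961}$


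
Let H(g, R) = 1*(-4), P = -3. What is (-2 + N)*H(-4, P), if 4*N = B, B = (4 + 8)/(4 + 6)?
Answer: 34/5 ≈ 6.8000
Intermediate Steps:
B = 6/5 (B = 12/10 = 12*(1/10) = 6/5 ≈ 1.2000)
N = 3/10 (N = (1/4)*(6/5) = 3/10 ≈ 0.30000)
H(g, R) = -4
(-2 + N)*H(-4, P) = (-2 + 3/10)*(-4) = -17/10*(-4) = 34/5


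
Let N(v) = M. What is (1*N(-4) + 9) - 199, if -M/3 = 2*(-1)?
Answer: -184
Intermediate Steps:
M = 6 (M = -6*(-1) = -3*(-2) = 6)
N(v) = 6
(1*N(-4) + 9) - 199 = (1*6 + 9) - 199 = (6 + 9) - 199 = 15 - 199 = -184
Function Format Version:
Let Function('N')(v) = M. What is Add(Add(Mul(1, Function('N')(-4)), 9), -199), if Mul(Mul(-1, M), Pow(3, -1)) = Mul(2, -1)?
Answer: -184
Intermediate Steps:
M = 6 (M = Mul(-3, Mul(2, -1)) = Mul(-3, -2) = 6)
Function('N')(v) = 6
Add(Add(Mul(1, Function('N')(-4)), 9), -199) = Add(Add(Mul(1, 6), 9), -199) = Add(Add(6, 9), -199) = Add(15, -199) = -184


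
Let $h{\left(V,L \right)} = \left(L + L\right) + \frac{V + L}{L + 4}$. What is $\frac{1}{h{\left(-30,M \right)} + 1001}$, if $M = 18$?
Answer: $\frac{11}{11401} \approx 0.00096483$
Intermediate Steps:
$h{\left(V,L \right)} = 2 L + \frac{L + V}{4 + L}$
$\frac{1}{h{\left(-30,M \right)} + 1001} = \frac{1}{\frac{-30 + 2 \cdot 18^{2} + 9 \cdot 18}{4 + 18} + 1001} = \frac{1}{\frac{-30 + 2 \cdot 324 + 162}{22} + 1001} = \frac{1}{\frac{-30 + 648 + 162}{22} + 1001} = \frac{1}{\frac{1}{22} \cdot 780 + 1001} = \frac{1}{\frac{390}{11} + 1001} = \frac{1}{\frac{11401}{11}} = \frac{11}{11401}$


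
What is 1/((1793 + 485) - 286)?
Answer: 1/1992 ≈ 0.00050201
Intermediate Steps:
1/((1793 + 485) - 286) = 1/(2278 - 286) = 1/1992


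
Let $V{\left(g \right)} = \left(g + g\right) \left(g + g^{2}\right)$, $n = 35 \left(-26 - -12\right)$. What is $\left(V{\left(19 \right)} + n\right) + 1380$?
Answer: $15330$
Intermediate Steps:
$n = -490$ ($n = 35 \left(-26 + 12\right) = 35 \left(-14\right) = -490$)
$V{\left(g \right)} = 2 g \left(g + g^{2}\right)$
$\left(V{\left(19 \right)} + n\right) + 1380 = \left(2 \cdot 19^{2} \left(1 + 19\right) - 490\right) + 1380 = \left(2 \cdot 361 \cdot 20 - 490\right) + 1380 = \left(14440 - 490\right) + 1380 = 13950 + 1380 = 15330$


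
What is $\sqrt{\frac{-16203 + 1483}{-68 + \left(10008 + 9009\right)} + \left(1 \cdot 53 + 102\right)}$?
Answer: $\frac{5 \sqrt{2215043355}}{18949} \approx 12.419$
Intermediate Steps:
$\sqrt{\frac{-16203 + 1483}{-68 + \left(10008 + 9009\right)} + \left(1 \cdot 53 + 102\right)} = \sqrt{- \frac{14720}{-68 + 19017} + \left(53 + 102\right)} = \sqrt{- \frac{14720}{18949} + 155} = \sqrt{\frac{2922375}{18949}} = \frac{5 \sqrt{2215043355}}{18949}$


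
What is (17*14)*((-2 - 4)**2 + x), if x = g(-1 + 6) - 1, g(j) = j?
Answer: 9520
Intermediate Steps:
x = 4 (x = (-1 + 6) - 1 = 5 - 1 = 4)
(17*14)*((-2 - 4)**2 + x) = (17*14)*((-2 - 4)**2 + 4) = 238*((-6)**2 + 4) = 238*(36 + 4) = 238*40 = 9520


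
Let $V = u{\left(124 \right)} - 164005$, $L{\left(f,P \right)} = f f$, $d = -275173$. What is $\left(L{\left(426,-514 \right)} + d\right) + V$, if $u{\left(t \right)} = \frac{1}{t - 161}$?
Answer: $- \frac{9534975}{37} \approx -2.577 \cdot 10^{5}$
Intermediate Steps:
$L{\left(f,P \right)} = f^{2}$
$u{\left(t \right)} = \frac{1}{-161 + t}$
$V = - \frac{6068186}{37}$ ($V = \frac{1}{-161 + 124} - 164005 = \frac{1}{-37} - 164005 = - \frac{1}{37} - 164005 = - \frac{6068186}{37} \approx -1.6401 \cdot 10^{5}$)
$\left(L{\left(426,-514 \right)} + d\right) + V = \left(426^{2} - 275173\right) - \frac{6068186}{37} = \left(181476 - 275173\right) - \frac{6068186}{37} = -93697 - \frac{6068186}{37} = - \frac{9534975}{37}$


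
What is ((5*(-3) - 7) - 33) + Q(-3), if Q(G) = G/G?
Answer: -54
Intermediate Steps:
Q(G) = 1
((5*(-3) - 7) - 33) + Q(-3) = ((5*(-3) - 7) - 33) + 1 = ((-15 - 7) - 33) + 1 = (-22 - 33) + 1 = -55 + 1 = -54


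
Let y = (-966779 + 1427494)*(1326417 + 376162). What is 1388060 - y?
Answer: -784402295925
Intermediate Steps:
y = 784403683985 (y = 460715*1702579 = 784403683985)
1388060 - y = 1388060 - 1*784403683985 = 1388060 - 784403683985 = -784402295925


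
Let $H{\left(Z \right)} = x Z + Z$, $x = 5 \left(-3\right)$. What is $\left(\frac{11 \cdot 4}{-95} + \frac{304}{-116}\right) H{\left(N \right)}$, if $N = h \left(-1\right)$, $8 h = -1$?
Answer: $\frac{14868}{2755} \approx 5.3967$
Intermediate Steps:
$h = - \frac{1}{8}$ ($h = \frac{1}{8} \left(-1\right) = - \frac{1}{8} \approx -0.125$)
$x = -15$
$N = \frac{1}{8}$ ($N = \left(- \frac{1}{8}\right) \left(-1\right) = \frac{1}{8} \approx 0.125$)
$H{\left(Z \right)} = - 14 Z$ ($H{\left(Z \right)} = - 15 Z + Z = - 14 Z$)
$\left(\frac{11 \cdot 4}{-95} + \frac{304}{-116}\right) H{\left(N \right)} = \left(\frac{11 \cdot 4}{-95} + \frac{304}{-116}\right) \left(\left(-14\right) \frac{1}{8}\right) = \left(44 \left(- \frac{1}{95}\right) + 304 \left(- \frac{1}{116}\right)\right) \left(- \frac{7}{4}\right) = \left(- \frac{44}{95} - \frac{76}{29}\right) \left(- \frac{7}{4}\right) = \left(- \frac{8496}{2755}\right) \left(- \frac{7}{4}\right) = \frac{14868}{2755}$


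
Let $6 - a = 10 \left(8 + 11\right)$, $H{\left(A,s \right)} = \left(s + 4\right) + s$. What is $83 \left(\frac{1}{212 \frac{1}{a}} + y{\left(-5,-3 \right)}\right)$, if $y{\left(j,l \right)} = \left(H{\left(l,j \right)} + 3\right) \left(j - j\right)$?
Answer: $- \frac{3818}{53} \approx -72.038$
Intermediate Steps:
$H{\left(A,s \right)} = 4 + 2 s$ ($H{\left(A,s \right)} = \left(4 + s\right) + s = 4 + 2 s$)
$a = -184$ ($a = 6 - 10 \left(8 + 11\right) = 6 - 10 \cdot 19 = 6 - 190 = -184$)
$y{\left(j,l \right)} = 0$ ($y{\left(j,l \right)} = \left(\left(4 + 2 j\right) + 3\right) \left(j - j\right) = \left(7 + 2 j\right) 0 = 0$)
$83 \left(\frac{1}{212 \frac{1}{a}} + y{\left(-5,-3 \right)}\right) = 83 \left(\frac{1}{212 \frac{1}{-184}} + 0\right) = 83 \left(\frac{1}{212 \left(- \frac{1}{184}\right)} + 0\right) = 83 \left(\frac{1}{- \frac{53}{46}} + 0\right) = 83 \left(- \frac{46}{53} + 0\right) = 83 \left(- \frac{46}{53}\right) = - \frac{3818}{53}$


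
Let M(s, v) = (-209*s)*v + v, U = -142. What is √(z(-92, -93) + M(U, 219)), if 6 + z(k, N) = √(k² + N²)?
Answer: √(6499695 + √17113) ≈ 2549.5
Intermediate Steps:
M(s, v) = v - 209*s*v (M(s, v) = -209*s*v + v = v - 209*s*v)
z(k, N) = -6 + √(N² + k²) (z(k, N) = -6 + √(k² + N²) = -6 + √(N² + k²))
√(z(-92, -93) + M(U, 219)) = √((-6 + √((-93)² + (-92)²)) + 219*(1 - 209*(-142))) = √((-6 + √(8649 + 8464)) + 219*(1 + 29678)) = √((-6 + √17113) + 219*29679) = √((-6 + √17113) + 6499701) = √(6499695 + √17113)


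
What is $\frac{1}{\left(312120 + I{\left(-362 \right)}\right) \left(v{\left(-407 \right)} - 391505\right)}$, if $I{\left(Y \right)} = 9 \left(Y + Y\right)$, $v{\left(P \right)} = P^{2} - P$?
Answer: $- \frac{1}{68898116196} \approx -1.4514 \cdot 10^{-11}$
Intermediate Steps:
$I{\left(Y \right)} = 18 Y$ ($I{\left(Y \right)} = 9 \cdot 2 Y = 18 Y$)
$\frac{1}{\left(312120 + I{\left(-362 \right)}\right) \left(v{\left(-407 \right)} - 391505\right)} = \frac{1}{\left(312120 + 18 \left(-362\right)\right) \left(- 407 \left(-1 - 407\right) - 391505\right)} = \frac{1}{\left(312120 - 6516\right) \left(\left(-407\right) \left(-408\right) - 391505\right)} = \frac{1}{305604 \left(166056 - 391505\right)} = \frac{1}{305604 \left(-225449\right)} = \frac{1}{-68898116196} = - \frac{1}{68898116196}$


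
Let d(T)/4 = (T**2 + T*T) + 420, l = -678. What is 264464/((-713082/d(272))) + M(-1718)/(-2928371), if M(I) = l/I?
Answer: -197430661445316343495/896868434926749 ≈ -2.2013e+5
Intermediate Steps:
d(T) = 1680 + 8*T**2 (d(T) = 4*((T**2 + T*T) + 420) = 4*((T**2 + T**2) + 420) = 4*(2*T**2 + 420) = 4*(420 + 2*T**2) = 1680 + 8*T**2)
M(I) = -678/I
264464/((-713082/d(272))) + M(-1718)/(-2928371) = 264464/((-713082/(1680 + 8*272**2))) - 678/(-1718)/(-2928371) = 264464/((-713082/(1680 + 8*73984))) - 678*(-1/1718)*(-1/2928371) = 264464/((-713082/(1680 + 591872))) + (339/859)*(-1/2928371) = 264464/((-713082/593552)) - 339/2515470689 = 264464/((-713082*1/593552)) - 339/2515470689 = 264464/(-356541/296776) - 339/2515470689 = 264464*(-296776/356541) - 339/2515470689 = -78486568064/356541 - 339/2515470689 = -197430661445316343495/896868434926749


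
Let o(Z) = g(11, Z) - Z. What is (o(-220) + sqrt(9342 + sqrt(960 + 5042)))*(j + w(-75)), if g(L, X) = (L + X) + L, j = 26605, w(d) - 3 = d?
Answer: 583726 + 26533*sqrt(9342 + sqrt(6002)) ≈ 3.1589e+6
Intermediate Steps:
w(d) = 3 + d
g(L, X) = X + 2*L
o(Z) = 22 (o(Z) = (Z + 2*11) - Z = (Z + 22) - Z = (22 + Z) - Z = 22)
(o(-220) + sqrt(9342 + sqrt(960 + 5042)))*(j + w(-75)) = (22 + sqrt(9342 + sqrt(960 + 5042)))*(26605 + (3 - 75)) = (22 + sqrt(9342 + sqrt(6002)))*(26605 - 72) = (22 + sqrt(9342 + sqrt(6002)))*26533 = 583726 + 26533*sqrt(9342 + sqrt(6002))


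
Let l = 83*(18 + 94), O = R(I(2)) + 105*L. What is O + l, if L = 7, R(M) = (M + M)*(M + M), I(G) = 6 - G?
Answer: 10095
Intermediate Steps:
R(M) = 4*M² (R(M) = (2*M)*(2*M) = 4*M²)
O = 799 (O = 4*(6 - 1*2)² + 105*7 = 4*(6 - 2)² + 735 = 4*4² + 735 = 4*16 + 735 = 64 + 735 = 799)
l = 9296 (l = 83*112 = 9296)
O + l = 799 + 9296 = 10095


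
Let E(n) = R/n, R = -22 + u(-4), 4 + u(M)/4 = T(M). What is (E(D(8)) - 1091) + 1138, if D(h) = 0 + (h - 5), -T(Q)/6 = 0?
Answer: 103/3 ≈ 34.333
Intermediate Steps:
T(Q) = 0 (T(Q) = -6*0 = 0)
u(M) = -16 (u(M) = -16 + 4*0 = -16 + 0 = -16)
D(h) = -5 + h (D(h) = 0 + (-5 + h) = -5 + h)
R = -38 (R = -22 - 16 = -38)
E(n) = -38/n
(E(D(8)) - 1091) + 1138 = (-38/(-5 + 8) - 1091) + 1138 = (-38/3 - 1091) + 1138 = -3311/3 + 1138 = 103/3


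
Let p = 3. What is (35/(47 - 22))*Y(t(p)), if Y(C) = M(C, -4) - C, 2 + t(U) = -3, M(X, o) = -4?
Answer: 7/5 ≈ 1.4000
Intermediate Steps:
t(U) = -5 (t(U) = -2 - 3 = -5)
Y(C) = -4 - C
(35/(47 - 22))*Y(t(p)) = (35/(47 - 22))*(-4 - 1*(-5)) = (35/25)*(-4 + 5) = ((1/25)*35)*1 = (7/5)*1 = 7/5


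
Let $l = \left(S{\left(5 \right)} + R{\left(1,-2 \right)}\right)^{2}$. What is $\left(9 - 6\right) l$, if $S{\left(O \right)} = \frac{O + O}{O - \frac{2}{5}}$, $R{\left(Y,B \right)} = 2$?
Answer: $\frac{27648}{529} \approx 52.265$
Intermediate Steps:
$S{\left(O \right)} = \frac{2 O}{- \frac{2}{5} + O}$ ($S{\left(O \right)} = \frac{2 O}{O - \frac{2}{5}} = \frac{2 O}{- \frac{2}{5} + O}$)
$l = \frac{9216}{529}$ ($l = \left(10 \cdot 5 \frac{1}{-2 + 5 \cdot 5} + 2\right)^{2} = \left(10 \cdot 5 \frac{1}{-2 + 25} + 2\right)^{2} = \left(10 \cdot 5 \cdot \frac{1}{23} + 2\right)^{2} = \left(\frac{50}{23} + 2\right)^{2} = \left(\frac{96}{23}\right)^{2} = \frac{9216}{529} \approx 17.422$)
$\left(9 - 6\right) l = \left(9 - 6\right) \frac{9216}{529} = 3 \cdot \frac{9216}{529} = \frac{27648}{529}$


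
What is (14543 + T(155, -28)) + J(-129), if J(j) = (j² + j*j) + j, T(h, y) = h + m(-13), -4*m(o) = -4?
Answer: 47852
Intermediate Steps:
m(o) = 1 (m(o) = -¼*(-4) = 1)
T(h, y) = 1 + h (T(h, y) = h + 1 = 1 + h)
J(j) = j + 2*j² (J(j) = (j² + j²) + j = 2*j² + j = j + 2*j²)
(14543 + T(155, -28)) + J(-129) = (14543 + (1 + 155)) - 129*(1 + 2*(-129)) = (14543 + 156) - 129*(1 - 258) = 14699 - 129*(-257) = 14699 + 33153 = 47852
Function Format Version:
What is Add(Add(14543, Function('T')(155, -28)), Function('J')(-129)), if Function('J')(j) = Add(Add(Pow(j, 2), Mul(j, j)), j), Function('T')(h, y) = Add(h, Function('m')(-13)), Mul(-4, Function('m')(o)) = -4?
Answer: 47852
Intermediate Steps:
Function('m')(o) = 1 (Function('m')(o) = Mul(Rational(-1, 4), -4) = 1)
Function('T')(h, y) = Add(1, h) (Function('T')(h, y) = Add(h, 1) = Add(1, h))
Function('J')(j) = Add(j, Mul(2, Pow(j, 2))) (Function('J')(j) = Add(Add(Pow(j, 2), Pow(j, 2)), j) = Add(Mul(2, Pow(j, 2)), j) = Add(j, Mul(2, Pow(j, 2))))
Add(Add(14543, Function('T')(155, -28)), Function('J')(-129)) = Add(Add(14543, Add(1, 155)), Mul(-129, Add(1, Mul(2, -129)))) = Add(Add(14543, 156), Mul(-129, Add(1, -258))) = Add(14699, Mul(-129, -257)) = Add(14699, 33153) = 47852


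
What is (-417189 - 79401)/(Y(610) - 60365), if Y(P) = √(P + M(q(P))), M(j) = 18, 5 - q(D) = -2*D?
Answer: 9992218450/1214644199 + 331060*√157/1214644199 ≈ 8.2299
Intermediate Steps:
q(D) = 5 + 2*D (q(D) = 5 - (-2)*D = 5 + 2*D)
Y(P) = √(18 + P) (Y(P) = √(P + 18) = √(18 + P))
(-417189 - 79401)/(Y(610) - 60365) = (-417189 - 79401)/(√(18 + 610) - 60365) = -496590/(√628 - 60365) = -496590/(2*√157 - 60365) = -496590/(-60365 + 2*√157)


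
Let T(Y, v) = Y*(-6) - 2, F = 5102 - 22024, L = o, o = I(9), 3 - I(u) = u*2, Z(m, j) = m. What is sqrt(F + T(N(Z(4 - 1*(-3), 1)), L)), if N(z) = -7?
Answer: I*sqrt(16882) ≈ 129.93*I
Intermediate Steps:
I(u) = 3 - 2*u (I(u) = 3 - u*2 = 3 - 2*u)
o = -15 (o = 3 - 2*9 = 3 - 18 = -15)
L = -15
F = -16922
T(Y, v) = -2 - 6*Y (T(Y, v) = -6*Y - 2 = -2 - 6*Y)
sqrt(F + T(N(Z(4 - 1*(-3), 1)), L)) = sqrt(-16922 + (-2 - 6*(-7))) = sqrt(-16922 + (-2 + 42)) = sqrt(-16922 + 40) = sqrt(-16882) = I*sqrt(16882)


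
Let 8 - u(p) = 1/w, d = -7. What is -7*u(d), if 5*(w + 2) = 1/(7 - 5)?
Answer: -1134/19 ≈ -59.684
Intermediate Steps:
w = -19/10 (w = -2 + 1/(5*(7 - 5)) = -2 + (1/5)/2 = -2 + (1/5)*(1/2) = -2 + 1/10 = -19/10 ≈ -1.9000)
u(p) = 162/19 (u(p) = 8 - 1/(-19/10) = 8 - 1*(-10/19) = 8 + 10/19 = 162/19)
-7*u(d) = -7*162/19 = -1134/19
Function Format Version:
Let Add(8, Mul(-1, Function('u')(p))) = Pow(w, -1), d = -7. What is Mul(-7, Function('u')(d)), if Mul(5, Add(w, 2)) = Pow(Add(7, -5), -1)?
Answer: Rational(-1134, 19) ≈ -59.684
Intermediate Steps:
w = Rational(-19, 10) (w = Add(-2, Mul(Rational(1, 5), Pow(Add(7, -5), -1))) = Add(-2, Mul(Rational(1, 5), Pow(2, -1))) = Add(-2, Mul(Rational(1, 5), Rational(1, 2))) = Add(-2, Rational(1, 10)) = Rational(-19, 10) ≈ -1.9000)
Function('u')(p) = Rational(162, 19) (Function('u')(p) = Add(8, Mul(-1, Pow(Rational(-19, 10), -1))) = Add(8, Mul(-1, Rational(-10, 19))) = Add(8, Rational(10, 19)) = Rational(162, 19))
Mul(-7, Function('u')(d)) = Mul(-7, Rational(162, 19)) = Rational(-1134, 19)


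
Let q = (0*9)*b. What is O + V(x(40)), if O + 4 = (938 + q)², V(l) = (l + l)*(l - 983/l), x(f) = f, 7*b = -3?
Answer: 881074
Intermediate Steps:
b = -3/7 (b = (⅐)*(-3) = -3/7 ≈ -0.42857)
q = 0 (q = (0*9)*(-3/7) = 0*(-3/7) = 0)
V(l) = 2*l*(l - 983/l) (V(l) = (2*l)*(l - 983/l) = 2*l*(l - 983/l))
O = 879840 (O = -4 + (938 + 0)² = -4 + 938² = -4 + 879844 = 879840)
O + V(x(40)) = 879840 + (-1966 + 2*40²) = 879840 + (-1966 + 2*1600) = 879840 + (-1966 + 3200) = 879840 + 1234 = 881074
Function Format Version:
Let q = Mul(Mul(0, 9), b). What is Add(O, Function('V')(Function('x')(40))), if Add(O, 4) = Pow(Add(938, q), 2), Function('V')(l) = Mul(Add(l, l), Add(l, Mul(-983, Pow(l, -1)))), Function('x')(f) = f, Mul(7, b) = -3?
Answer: 881074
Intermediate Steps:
b = Rational(-3, 7) (b = Mul(Rational(1, 7), -3) = Rational(-3, 7) ≈ -0.42857)
q = 0 (q = Mul(Mul(0, 9), Rational(-3, 7)) = Mul(0, Rational(-3, 7)) = 0)
Function('V')(l) = Mul(2, l, Add(l, Mul(-983, Pow(l, -1)))) (Function('V')(l) = Mul(Mul(2, l), Add(l, Mul(-983, Pow(l, -1)))) = Mul(2, l, Add(l, Mul(-983, Pow(l, -1)))))
O = 879840 (O = Add(-4, Pow(Add(938, 0), 2)) = Add(-4, Pow(938, 2)) = Add(-4, 879844) = 879840)
Add(O, Function('V')(Function('x')(40))) = Add(879840, Add(-1966, Mul(2, Pow(40, 2)))) = Add(879840, Add(-1966, Mul(2, 1600))) = Add(879840, Add(-1966, 3200)) = Add(879840, 1234) = 881074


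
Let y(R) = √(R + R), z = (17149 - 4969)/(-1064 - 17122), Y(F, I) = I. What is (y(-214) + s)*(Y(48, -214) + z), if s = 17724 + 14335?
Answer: -2979948168/433 - 185904*I*√107/433 ≈ -6.8821e+6 - 4441.1*I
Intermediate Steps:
z = -290/433 (z = 12180/(-18186) = 12180*(-1/18186) = -290/433 ≈ -0.66975)
y(R) = √2*√R (y(R) = √(2*R) = √2*√R)
s = 32059
(y(-214) + s)*(Y(48, -214) + z) = (√2*√(-214) + 32059)*(-214 - 290/433) = (√2*(I*√214) + 32059)*(-92952/433) = (2*I*√107 + 32059)*(-92952/433) = (32059 + 2*I*√107)*(-92952/433) = -2979948168/433 - 185904*I*√107/433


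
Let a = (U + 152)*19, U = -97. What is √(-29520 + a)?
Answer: 5*I*√1139 ≈ 168.75*I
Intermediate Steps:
a = 1045 (a = (-97 + 152)*19 = 55*19 = 1045)
√(-29520 + a) = √(-29520 + 1045) = √(-28475) = 5*I*√1139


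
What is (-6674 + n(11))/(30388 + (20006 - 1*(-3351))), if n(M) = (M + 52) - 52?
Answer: -2221/17915 ≈ -0.12397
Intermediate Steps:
n(M) = M (n(M) = (52 + M) - 52 = M)
(-6674 + n(11))/(30388 + (20006 - 1*(-3351))) = (-6674 + 11)/(30388 + (20006 - 1*(-3351))) = -6663/(30388 + (20006 + 3351)) = -6663/(30388 + 23357) = -6663/53745 = -6663*1/53745 = -2221/17915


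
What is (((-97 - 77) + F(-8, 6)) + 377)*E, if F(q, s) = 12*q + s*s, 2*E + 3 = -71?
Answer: -5291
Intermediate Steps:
E = -37 (E = -3/2 + (1/2)*(-71) = -3/2 - 71/2 = -37)
F(q, s) = s**2 + 12*q (F(q, s) = 12*q + s**2 = s**2 + 12*q)
(((-97 - 77) + F(-8, 6)) + 377)*E = (((-97 - 77) + (6**2 + 12*(-8))) + 377)*(-37) = ((-174 + (36 - 96)) + 377)*(-37) = ((-174 - 60) + 377)*(-37) = (-234 + 377)*(-37) = 143*(-37) = -5291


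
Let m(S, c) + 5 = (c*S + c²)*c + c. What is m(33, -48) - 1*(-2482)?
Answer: -32131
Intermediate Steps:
m(S, c) = -5 + c + c*(c² + S*c) (m(S, c) = -5 + ((c*S + c²)*c + c) = -5 + ((S*c + c²)*c + c) = -5 + ((c² + S*c)*c + c) = -5 + (c*(c² + S*c) + c) = -5 + (c + c*(c² + S*c)) = -5 + c + c*(c² + S*c))
m(33, -48) - 1*(-2482) = (-5 - 48 + (-48)³ + 33*(-48)²) - 1*(-2482) = (-5 - 48 - 110592 + 33*2304) + 2482 = (-5 - 48 - 110592 + 76032) + 2482 = -34613 + 2482 = -32131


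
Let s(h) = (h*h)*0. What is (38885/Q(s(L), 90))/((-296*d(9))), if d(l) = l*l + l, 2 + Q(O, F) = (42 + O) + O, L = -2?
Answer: -7777/213120 ≈ -0.036491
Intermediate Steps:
s(h) = 0 (s(h) = h²*0 = 0)
Q(O, F) = 40 + 2*O (Q(O, F) = -2 + ((42 + O) + O) = -2 + (42 + 2*O) = 40 + 2*O)
d(l) = l + l² (d(l) = l² + l = l + l²)
(38885/Q(s(L), 90))/((-296*d(9))) = (38885/(40 + 2*0))/((-2664*(1 + 9))) = (38885/(40 + 0))/((-2664*10)) = (38885/40)/((-296*90)) = (38885*(1/40))/(-26640) = (7777/8)*(-1/26640) = -7777/213120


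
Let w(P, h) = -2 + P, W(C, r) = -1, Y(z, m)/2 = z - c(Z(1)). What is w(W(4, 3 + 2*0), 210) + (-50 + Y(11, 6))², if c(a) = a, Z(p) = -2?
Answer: 573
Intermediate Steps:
Y(z, m) = 4 + 2*z (Y(z, m) = 2*(z - 1*(-2)) = 2*(z + 2) = 2*(2 + z) = 4 + 2*z)
w(W(4, 3 + 2*0), 210) + (-50 + Y(11, 6))² = (-2 - 1) + (-50 + (4 + 2*11))² = -3 + (-50 + (4 + 22))² = -3 + (-50 + 26)² = -3 + (-24)² = -3 + 576 = 573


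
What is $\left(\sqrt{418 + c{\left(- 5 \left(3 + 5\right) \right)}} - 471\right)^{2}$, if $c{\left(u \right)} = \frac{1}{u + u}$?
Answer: $\frac{\left(9420 - \sqrt{167195}\right)^{2}}{400} \approx 2.03 \cdot 10^{5}$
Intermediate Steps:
$c{\left(u \right)} = \frac{1}{2 u}$
$\left(\sqrt{418 + c{\left(- 5 \left(3 + 5\right) \right)}} - 471\right)^{2} = \left(\sqrt{418 + \frac{1}{2 \left(- 5 \left(3 + 5\right)\right)}} - 471\right)^{2} = \left(\sqrt{418 + \frac{1}{2 \left(\left(-5\right) 8\right)}} - 471\right)^{2} = \left(\sqrt{418 + \frac{1}{2 \left(-40\right)}} - 471\right)^{2} = \left(\sqrt{418 + \frac{1}{2} \left(- \frac{1}{40}\right)} - 471\right)^{2} = \left(\sqrt{418 - \frac{1}{80}} - 471\right)^{2} = \left(\sqrt{\frac{33439}{80}} - 471\right)^{2} = \left(\frac{\sqrt{167195}}{20} - 471\right)^{2} = \left(-471 + \frac{\sqrt{167195}}{20}\right)^{2}$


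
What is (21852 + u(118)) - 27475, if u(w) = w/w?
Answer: -5622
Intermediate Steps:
u(w) = 1
(21852 + u(118)) - 27475 = (21852 + 1) - 27475 = 21853 - 27475 = -5622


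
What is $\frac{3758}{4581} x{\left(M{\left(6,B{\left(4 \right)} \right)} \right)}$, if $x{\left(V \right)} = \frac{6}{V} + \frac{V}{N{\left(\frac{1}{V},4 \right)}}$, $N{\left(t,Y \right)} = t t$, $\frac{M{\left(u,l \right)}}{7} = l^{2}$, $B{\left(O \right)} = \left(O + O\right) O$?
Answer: $\frac{2480211809483625989}{8209152} \approx 3.0213 \cdot 10^{11}$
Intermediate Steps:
$B{\left(O \right)} = 2 O^{2}$ ($B{\left(O \right)} = 2 O O = 2 O^{2}$)
$M{\left(u,l \right)} = 7 l^{2}$
$N{\left(t,Y \right)} = t^{2}$
$x{\left(V \right)} = V^{3} + \frac{6}{V}$ ($x{\left(V \right)} = \frac{6}{V} + \frac{V}{\left(\frac{1}{V}\right)^{2}} = \frac{6}{V} + \frac{V}{\frac{1}{V^{2}}} = \frac{6}{V} + V V^{2} = \frac{6}{V} + V^{3} = V^{3} + \frac{6}{V}$)
$\frac{3758}{4581} x{\left(M{\left(6,B{\left(4 \right)} \right)} \right)} = \frac{3758}{4581} \frac{6 + \left(7 \left(2 \cdot 4^{2}\right)^{2}\right)^{4}}{7 \left(2 \cdot 4^{2}\right)^{2}} = 3758 \cdot \frac{1}{4581} \frac{6 + \left(7 \left(2 \cdot 16\right)^{2}\right)^{4}}{7 \left(2 \cdot 16\right)^{2}} = \frac{3758 \frac{6 + \left(7 \cdot 32^{2}\right)^{4}}{7 \cdot 32^{2}}}{4581} = \frac{3758 \frac{6 + \left(7 \cdot 1024\right)^{4}}{7 \cdot 1024}}{4581} = \frac{3758 \frac{6 + 7168^{4}}{7168}}{4581} = \frac{3758 \frac{6 + 2639927418290176}{7168}}{4581} = \frac{3758 \cdot \frac{1}{7168} \cdot 2639927418290182}{4581} = \frac{3758}{4581} \cdot \frac{1319963709145091}{3584} = \frac{2480211809483625989}{8209152}$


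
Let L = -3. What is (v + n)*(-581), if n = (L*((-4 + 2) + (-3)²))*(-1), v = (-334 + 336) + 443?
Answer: -270746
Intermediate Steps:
v = 445 (v = 2 + 443 = 445)
n = 21 (n = -3*((-4 + 2) + (-3)²)*(-1) = -3*(-2 + 9)*(-1) = -3*7*(-1) = -21*(-1) = 21)
(v + n)*(-581) = (445 + 21)*(-581) = 466*(-581) = -270746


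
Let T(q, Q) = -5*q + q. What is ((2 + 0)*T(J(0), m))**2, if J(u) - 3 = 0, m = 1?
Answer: 576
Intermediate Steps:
J(u) = 3 (J(u) = 3 + 0 = 3)
T(q, Q) = -4*q
((2 + 0)*T(J(0), m))**2 = ((2 + 0)*(-4*3))**2 = (2*(-12))**2 = (-24)**2 = 576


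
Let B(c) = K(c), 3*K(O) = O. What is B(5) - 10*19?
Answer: -565/3 ≈ -188.33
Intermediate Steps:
K(O) = O/3
B(c) = c/3
B(5) - 10*19 = (⅓)*5 - 10*19 = 5/3 - 190 = -565/3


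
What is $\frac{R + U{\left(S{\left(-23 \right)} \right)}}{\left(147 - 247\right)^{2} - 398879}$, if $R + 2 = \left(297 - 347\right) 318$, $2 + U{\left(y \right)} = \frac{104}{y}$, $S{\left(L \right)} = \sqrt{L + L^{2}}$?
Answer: $\frac{15904}{388879} - \frac{52 \sqrt{506}}{98386387} \approx 0.040885$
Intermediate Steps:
$U{\left(y \right)} = -2 + \frac{104}{y}$
$R = -15902$ ($R = -2 + \left(297 - 347\right) 318 = -2 - 15900 = -15902$)
$\frac{R + U{\left(S{\left(-23 \right)} \right)}}{\left(147 - 247\right)^{2} - 398879} = \frac{-15902 - \left(2 - \frac{104}{\sqrt{- 23 \left(1 - 23\right)}}\right)}{\left(147 - 247\right)^{2} - 398879} = \frac{-15902 - \left(2 - \frac{104}{\sqrt{\left(-23\right) \left(-22\right)}}\right)}{\left(-100\right)^{2} - 398879} = \frac{-15902 - \left(2 - \frac{104}{\sqrt{506}}\right)}{10000 - 398879} = \frac{-15902 - \left(2 - 104 \frac{\sqrt{506}}{506}\right)}{-388879} = \left(-15902 - \left(2 - \frac{52 \sqrt{506}}{253}\right)\right) \left(- \frac{1}{388879}\right) = \left(-15904 + \frac{52 \sqrt{506}}{253}\right) \left(- \frac{1}{388879}\right) = \frac{15904}{388879} - \frac{52 \sqrt{506}}{98386387}$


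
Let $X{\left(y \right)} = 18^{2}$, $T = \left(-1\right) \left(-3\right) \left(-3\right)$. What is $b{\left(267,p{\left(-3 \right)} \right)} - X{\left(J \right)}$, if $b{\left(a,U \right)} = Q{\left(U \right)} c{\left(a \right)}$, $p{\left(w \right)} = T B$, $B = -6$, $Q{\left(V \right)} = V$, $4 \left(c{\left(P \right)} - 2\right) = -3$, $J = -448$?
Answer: $- \frac{513}{2} \approx -256.5$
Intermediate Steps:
$c{\left(P \right)} = \frac{5}{4}$ ($c{\left(P \right)} = 2 + \frac{1}{4} \left(-3\right) = 2 - \frac{3}{4} = \frac{5}{4}$)
$T = -9$ ($T = 3 \left(-3\right) = -9$)
$p{\left(w \right)} = 54$ ($p{\left(w \right)} = \left(-9\right) \left(-6\right) = 54$)
$b{\left(a,U \right)} = \frac{5 U}{4}$ ($b{\left(a,U \right)} = U \frac{5}{4} = \frac{5 U}{4}$)
$X{\left(y \right)} = 324$
$b{\left(267,p{\left(-3 \right)} \right)} - X{\left(J \right)} = \frac{5}{4} \cdot 54 - 324 = \frac{135}{2} - 324 = - \frac{513}{2}$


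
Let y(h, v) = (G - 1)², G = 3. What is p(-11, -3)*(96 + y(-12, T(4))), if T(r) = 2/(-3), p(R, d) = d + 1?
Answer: -200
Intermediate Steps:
p(R, d) = 1 + d
T(r) = -⅔ (T(r) = 2*(-⅓) = -⅔)
y(h, v) = 4 (y(h, v) = (3 - 1)² = 2² = 4)
p(-11, -3)*(96 + y(-12, T(4))) = (1 - 3)*(96 + 4) = -2*100 = -200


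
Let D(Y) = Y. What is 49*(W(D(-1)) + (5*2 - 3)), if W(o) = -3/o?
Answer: 490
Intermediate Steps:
49*(W(D(-1)) + (5*2 - 3)) = 49*(-3/(-1) + (5*2 - 3)) = 49*(-3*(-1) + (10 - 3)) = 49*(3 + 7) = 49*10 = 490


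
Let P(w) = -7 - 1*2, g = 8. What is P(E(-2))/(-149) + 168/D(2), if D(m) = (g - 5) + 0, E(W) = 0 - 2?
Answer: 8353/149 ≈ 56.060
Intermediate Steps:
E(W) = -2
D(m) = 3 (D(m) = (8 - 5) + 0 = 3 + 0 = 3)
P(w) = -9 (P(w) = -7 - 2 = -9)
P(E(-2))/(-149) + 168/D(2) = -9/(-149) + 168/3 = -9*(-1/149) + 168*(1/3) = 9/149 + 56 = 8353/149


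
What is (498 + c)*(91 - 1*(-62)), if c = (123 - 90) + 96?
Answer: 95931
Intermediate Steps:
c = 129 (c = 33 + 96 = 129)
(498 + c)*(91 - 1*(-62)) = (498 + 129)*(91 - 1*(-62)) = 627*(91 + 62) = 627*153 = 95931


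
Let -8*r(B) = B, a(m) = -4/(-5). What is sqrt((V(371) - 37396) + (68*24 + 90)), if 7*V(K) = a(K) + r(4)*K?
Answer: I*sqrt(174931890)/70 ≈ 188.95*I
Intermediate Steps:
a(m) = 4/5 (a(m) = -4*(-1/5) = 4/5)
r(B) = -B/8
V(K) = 4/35 - K/14 (V(K) = (4/5 + (-1/8*4)*K)/7 = (4/5 - K/2)/7 = 4/35 - K/14)
sqrt((V(371) - 37396) + (68*24 + 90)) = sqrt(((4/35 - 1/14*371) - 37396) + (68*24 + 90)) = sqrt(((4/35 - 53/2) - 37396) + (1632 + 90)) = sqrt((-1847/70 - 37396) + 1722) = sqrt(-2619567/70 + 1722) = sqrt(-2499027/70) = I*sqrt(174931890)/70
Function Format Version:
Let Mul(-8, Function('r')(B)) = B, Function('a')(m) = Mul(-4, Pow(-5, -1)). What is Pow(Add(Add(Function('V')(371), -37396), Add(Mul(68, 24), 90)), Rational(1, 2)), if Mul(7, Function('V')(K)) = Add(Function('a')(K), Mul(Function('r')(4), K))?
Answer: Mul(Rational(1, 70), I, Pow(174931890, Rational(1, 2))) ≈ Mul(188.95, I)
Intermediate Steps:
Function('a')(m) = Rational(4, 5) (Function('a')(m) = Mul(-4, Rational(-1, 5)) = Rational(4, 5))
Function('r')(B) = Mul(Rational(-1, 8), B)
Function('V')(K) = Add(Rational(4, 35), Mul(Rational(-1, 14), K)) (Function('V')(K) = Mul(Rational(1, 7), Add(Rational(4, 5), Mul(Mul(Rational(-1, 8), 4), K))) = Mul(Rational(1, 7), Add(Rational(4, 5), Mul(Rational(-1, 2), K))) = Add(Rational(4, 35), Mul(Rational(-1, 14), K)))
Pow(Add(Add(Function('V')(371), -37396), Add(Mul(68, 24), 90)), Rational(1, 2)) = Pow(Add(Add(Add(Rational(4, 35), Mul(Rational(-1, 14), 371)), -37396), Add(Mul(68, 24), 90)), Rational(1, 2)) = Pow(Add(Add(Add(Rational(4, 35), Rational(-53, 2)), -37396), Add(1632, 90)), Rational(1, 2)) = Pow(Add(Add(Rational(-1847, 70), -37396), 1722), Rational(1, 2)) = Pow(Add(Rational(-2619567, 70), 1722), Rational(1, 2)) = Pow(Rational(-2499027, 70), Rational(1, 2)) = Mul(Rational(1, 70), I, Pow(174931890, Rational(1, 2)))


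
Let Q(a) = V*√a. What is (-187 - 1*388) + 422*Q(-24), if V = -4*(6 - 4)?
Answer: -575 - 6752*I*√6 ≈ -575.0 - 16539.0*I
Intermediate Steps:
V = -8 (V = -4*2 = -8)
Q(a) = -8*√a
(-187 - 1*388) + 422*Q(-24) = (-187 - 1*388) + 422*(-16*I*√6) = (-187 - 388) + 422*(-16*I*√6) = -575 + 422*(-16*I*√6) = -575 - 6752*I*√6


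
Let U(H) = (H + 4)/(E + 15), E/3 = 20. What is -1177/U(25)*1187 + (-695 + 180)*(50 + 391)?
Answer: -111368760/29 ≈ -3.8403e+6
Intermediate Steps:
E = 60 (E = 3*20 = 60)
U(H) = 4/75 + H/75 (U(H) = (H + 4)/(60 + 15) = (4 + H)/75 = (4 + H)*(1/75) = 4/75 + H/75)
-1177/U(25)*1187 + (-695 + 180)*(50 + 391) = -1177/(4/75 + (1/75)*25)*1187 + (-695 + 180)*(50 + 391) = -1177/(4/75 + 1/3)*1187 - 515*441 = -1177/29/75*1187 - 227115 = -1177*75/29*1187 - 227115 = -88275/29*1187 - 227115 = -104782425/29 - 227115 = -111368760/29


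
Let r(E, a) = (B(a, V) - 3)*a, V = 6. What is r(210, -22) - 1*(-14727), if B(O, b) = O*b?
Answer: 17697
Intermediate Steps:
r(E, a) = a*(-3 + 6*a) (r(E, a) = (a*6 - 3)*a = (6*a - 3)*a = (-3 + 6*a)*a = a*(-3 + 6*a))
r(210, -22) - 1*(-14727) = 3*(-22)*(-1 + 2*(-22)) - 1*(-14727) = 3*(-22)*(-1 - 44) + 14727 = 3*(-22)*(-45) + 14727 = 2970 + 14727 = 17697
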